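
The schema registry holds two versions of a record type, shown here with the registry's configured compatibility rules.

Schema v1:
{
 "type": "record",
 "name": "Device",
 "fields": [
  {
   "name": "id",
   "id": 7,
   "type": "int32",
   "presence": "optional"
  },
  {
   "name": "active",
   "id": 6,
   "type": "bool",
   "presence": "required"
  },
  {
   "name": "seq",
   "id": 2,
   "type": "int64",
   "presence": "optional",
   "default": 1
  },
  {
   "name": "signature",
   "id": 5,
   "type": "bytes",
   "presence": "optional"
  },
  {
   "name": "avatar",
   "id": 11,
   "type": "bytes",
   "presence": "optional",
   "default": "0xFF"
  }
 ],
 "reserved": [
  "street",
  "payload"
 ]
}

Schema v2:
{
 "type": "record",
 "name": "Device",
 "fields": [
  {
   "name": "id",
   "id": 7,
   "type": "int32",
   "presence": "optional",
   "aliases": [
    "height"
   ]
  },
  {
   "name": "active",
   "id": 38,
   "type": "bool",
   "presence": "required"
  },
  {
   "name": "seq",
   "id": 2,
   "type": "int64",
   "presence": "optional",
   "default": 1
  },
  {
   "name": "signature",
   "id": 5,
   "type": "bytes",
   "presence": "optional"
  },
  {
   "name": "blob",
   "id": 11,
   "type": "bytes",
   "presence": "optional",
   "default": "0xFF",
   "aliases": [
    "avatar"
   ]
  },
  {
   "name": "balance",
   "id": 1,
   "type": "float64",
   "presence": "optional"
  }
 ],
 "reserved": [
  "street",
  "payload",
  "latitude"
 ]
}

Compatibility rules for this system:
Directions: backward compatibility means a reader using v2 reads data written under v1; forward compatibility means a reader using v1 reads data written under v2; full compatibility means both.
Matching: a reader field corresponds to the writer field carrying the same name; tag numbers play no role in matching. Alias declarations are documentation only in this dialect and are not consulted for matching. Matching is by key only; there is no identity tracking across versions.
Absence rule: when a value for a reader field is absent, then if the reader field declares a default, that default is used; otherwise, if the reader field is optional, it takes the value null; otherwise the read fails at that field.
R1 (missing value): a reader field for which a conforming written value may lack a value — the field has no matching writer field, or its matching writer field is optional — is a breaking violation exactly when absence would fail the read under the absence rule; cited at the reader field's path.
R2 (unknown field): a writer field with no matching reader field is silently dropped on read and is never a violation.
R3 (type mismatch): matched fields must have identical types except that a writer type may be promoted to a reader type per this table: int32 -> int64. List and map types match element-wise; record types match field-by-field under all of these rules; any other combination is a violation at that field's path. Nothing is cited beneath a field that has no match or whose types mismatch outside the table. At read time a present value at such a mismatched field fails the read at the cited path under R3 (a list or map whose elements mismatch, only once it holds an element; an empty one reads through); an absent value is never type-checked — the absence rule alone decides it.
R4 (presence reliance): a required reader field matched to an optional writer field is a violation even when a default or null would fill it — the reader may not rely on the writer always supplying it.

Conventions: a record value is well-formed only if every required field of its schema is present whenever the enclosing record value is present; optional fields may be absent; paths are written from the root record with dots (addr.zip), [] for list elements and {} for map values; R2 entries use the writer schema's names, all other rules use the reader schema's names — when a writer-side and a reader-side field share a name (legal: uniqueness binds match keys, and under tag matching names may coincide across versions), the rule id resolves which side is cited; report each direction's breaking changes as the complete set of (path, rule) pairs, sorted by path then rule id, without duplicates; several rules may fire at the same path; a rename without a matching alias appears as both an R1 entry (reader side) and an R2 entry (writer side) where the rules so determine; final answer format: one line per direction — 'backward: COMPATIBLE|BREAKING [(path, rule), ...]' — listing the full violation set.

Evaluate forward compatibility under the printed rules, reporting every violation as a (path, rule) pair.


forward: COMPATIBLE []

each type pair in Device: writer, then reader
checking forward for Device: reader v1 against writer v2:
  id: int32 -> int32, writer optional; from id
  active: bool -> bool, writer required; from active
  seq: int64 -> int64, writer optional; from seq
  signature: bytes -> bytes, writer optional; from signature
  avatar has no writer counterpart
  blob (writer side), unknown to reader
  balance (writer side), unknown to reader
  nothing fires on Device: forward is COMPATIBLE
ruling out the remaining Device differences:
  field active in record Device: tag 6 changed to 38 -> no rule fires on it in Device's dialect; the asked verdict holds
  added field balance to record Device: optional float64, tag 1 (in v2 it sits last) -> no rule fires on it in Device's dialect; the asked verdict holds
  renamed field avatar to blob in record Device (alias avatar declared on the renamed field) -> no rule fires on it in Device's dialect; the asked verdict holds


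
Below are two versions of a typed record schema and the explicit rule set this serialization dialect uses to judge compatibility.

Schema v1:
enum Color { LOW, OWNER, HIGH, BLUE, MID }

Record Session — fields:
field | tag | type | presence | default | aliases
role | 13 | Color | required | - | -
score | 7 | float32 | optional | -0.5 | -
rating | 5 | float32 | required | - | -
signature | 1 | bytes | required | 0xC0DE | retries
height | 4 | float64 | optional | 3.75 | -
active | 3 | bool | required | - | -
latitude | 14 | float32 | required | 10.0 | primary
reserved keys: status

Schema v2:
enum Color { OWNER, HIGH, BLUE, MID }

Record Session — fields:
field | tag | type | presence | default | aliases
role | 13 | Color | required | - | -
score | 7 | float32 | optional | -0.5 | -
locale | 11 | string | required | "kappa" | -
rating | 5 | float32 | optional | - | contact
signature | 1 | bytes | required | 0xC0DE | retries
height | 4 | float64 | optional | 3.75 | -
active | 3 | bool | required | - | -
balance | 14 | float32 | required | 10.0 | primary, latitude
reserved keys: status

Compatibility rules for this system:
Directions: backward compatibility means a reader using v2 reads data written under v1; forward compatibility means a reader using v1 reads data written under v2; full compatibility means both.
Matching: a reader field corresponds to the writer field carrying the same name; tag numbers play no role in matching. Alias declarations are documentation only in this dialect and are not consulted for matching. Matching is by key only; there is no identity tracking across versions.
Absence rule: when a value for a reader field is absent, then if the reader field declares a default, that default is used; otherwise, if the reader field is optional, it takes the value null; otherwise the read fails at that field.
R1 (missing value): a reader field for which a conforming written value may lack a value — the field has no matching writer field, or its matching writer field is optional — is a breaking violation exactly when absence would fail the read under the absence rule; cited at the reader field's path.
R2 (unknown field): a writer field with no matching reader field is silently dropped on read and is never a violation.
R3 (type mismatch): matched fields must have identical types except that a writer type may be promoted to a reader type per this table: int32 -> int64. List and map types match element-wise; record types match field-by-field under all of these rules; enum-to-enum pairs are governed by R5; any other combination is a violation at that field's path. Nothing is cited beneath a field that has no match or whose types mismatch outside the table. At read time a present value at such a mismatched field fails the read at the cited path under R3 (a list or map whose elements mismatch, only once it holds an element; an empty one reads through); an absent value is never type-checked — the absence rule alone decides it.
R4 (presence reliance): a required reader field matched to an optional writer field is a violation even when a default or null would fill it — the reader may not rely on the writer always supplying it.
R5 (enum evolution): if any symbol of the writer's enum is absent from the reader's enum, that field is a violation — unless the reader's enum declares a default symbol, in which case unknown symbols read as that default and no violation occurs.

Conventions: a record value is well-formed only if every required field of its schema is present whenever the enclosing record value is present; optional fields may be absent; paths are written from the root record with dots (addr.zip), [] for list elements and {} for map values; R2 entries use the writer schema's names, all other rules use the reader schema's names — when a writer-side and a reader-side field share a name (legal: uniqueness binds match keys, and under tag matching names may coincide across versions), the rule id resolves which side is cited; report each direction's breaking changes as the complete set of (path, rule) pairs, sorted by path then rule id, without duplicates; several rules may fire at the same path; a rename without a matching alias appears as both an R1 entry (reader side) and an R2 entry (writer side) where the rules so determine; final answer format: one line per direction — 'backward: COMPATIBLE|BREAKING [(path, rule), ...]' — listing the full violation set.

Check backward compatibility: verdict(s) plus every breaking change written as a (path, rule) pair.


backward: BREAKING [(role, R5)]

arrows below run writer -> reader for Session
checking backward for Session: reader v2 against writer v1:
  role: Color -> Color, writer required; from role
  score: float32 -> float32, writer optional; from score
  locale: no writer match
  rating: float32 -> float32, writer required; from rating
  signature: bytes -> bytes, writer required; from signature
  height: float64 -> float64, writer optional; from height
  active: bool -> bool, writer required; from active
  balance: no writer match
  writer field latitude has no reader counterpart
  violation R5 at role
  backward on Session therefore BREAKING (1)
ruling out the remaining Session differences:
  field rating in record Session: required changed to optional -> affects forward compatibility only, which is not asked
  added field locale to record Session: required string, tag 11, default "kappa" (in v2 it sits immediately before rating) -> inert for the asked Session verdict: nothing fires
  renamed field latitude to balance in record Session (alias latitude declared on the renamed field) -> inert for the asked Session verdict: nothing fires


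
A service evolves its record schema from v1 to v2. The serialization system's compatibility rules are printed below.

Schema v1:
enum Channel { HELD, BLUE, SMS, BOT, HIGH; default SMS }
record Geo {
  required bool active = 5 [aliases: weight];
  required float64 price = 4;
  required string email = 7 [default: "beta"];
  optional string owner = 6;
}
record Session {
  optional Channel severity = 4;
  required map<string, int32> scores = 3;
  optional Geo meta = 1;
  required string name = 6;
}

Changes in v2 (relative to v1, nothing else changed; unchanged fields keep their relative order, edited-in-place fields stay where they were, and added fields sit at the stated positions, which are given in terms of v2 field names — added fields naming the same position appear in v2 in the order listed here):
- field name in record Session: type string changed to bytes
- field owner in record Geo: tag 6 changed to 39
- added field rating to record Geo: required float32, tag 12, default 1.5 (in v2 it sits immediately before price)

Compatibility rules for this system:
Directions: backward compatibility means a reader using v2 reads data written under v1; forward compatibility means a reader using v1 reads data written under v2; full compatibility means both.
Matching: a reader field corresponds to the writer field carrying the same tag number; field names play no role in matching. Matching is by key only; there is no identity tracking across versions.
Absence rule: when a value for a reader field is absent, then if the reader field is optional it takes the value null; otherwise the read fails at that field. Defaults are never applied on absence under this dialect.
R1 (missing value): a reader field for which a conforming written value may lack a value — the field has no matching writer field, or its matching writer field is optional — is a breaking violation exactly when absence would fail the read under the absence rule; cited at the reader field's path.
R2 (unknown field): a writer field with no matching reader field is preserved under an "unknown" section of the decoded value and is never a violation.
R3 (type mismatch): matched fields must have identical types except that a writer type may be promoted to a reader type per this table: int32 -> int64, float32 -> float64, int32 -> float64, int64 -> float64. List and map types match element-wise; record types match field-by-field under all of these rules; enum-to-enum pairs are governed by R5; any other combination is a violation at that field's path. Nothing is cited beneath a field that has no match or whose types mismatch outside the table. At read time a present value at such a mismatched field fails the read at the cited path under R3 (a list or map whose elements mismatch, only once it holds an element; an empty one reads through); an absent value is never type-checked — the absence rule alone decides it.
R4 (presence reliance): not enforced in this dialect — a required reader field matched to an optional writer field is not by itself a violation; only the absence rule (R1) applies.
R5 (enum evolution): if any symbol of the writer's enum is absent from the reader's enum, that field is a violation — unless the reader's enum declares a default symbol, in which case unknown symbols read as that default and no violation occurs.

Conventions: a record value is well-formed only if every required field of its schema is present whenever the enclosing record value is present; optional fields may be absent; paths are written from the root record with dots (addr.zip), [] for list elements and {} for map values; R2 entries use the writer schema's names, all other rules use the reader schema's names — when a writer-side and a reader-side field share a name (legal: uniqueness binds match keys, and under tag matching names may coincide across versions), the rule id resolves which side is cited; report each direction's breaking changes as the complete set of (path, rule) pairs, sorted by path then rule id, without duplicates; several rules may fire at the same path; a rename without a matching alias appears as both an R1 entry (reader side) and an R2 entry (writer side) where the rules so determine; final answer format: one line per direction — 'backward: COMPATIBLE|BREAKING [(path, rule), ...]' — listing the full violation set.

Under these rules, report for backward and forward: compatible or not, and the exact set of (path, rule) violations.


in Session below, arrows point writer -> reader
checking backward for Session: reader v2 against writer v1:
  severity <- severity (Channel -> Channel, writer optional)
  scores <- scores (map<string, int32> -> map<string, int32>, writer required)
  meta <- meta (Geo -> Geo, writer optional)
  name <- name (string -> bytes, writer required)
  meta.active <- meta.active (bool -> bool, writer required)
  meta.rating: no writer-side match
  meta.price <- meta.price (float64 -> float64, writer required)
  meta.email <- meta.email (string -> string, writer required)
  meta.owner: no writer-side match
  writer meta.owner: unknown to reader
  breaking: (meta.rating, R1)
  breaking: (name, R3)
  backward on Session therefore BREAKING (2)
checking forward for Session: reader v1 against writer v2:
  severity <- severity (Channel -> Channel, writer optional)
  scores <- scores (map<string, int32> -> map<string, int32>, writer required)
  meta <- meta (Geo -> Geo, writer optional)
  name <- name (bytes -> string, writer required)
  meta.active <- meta.active (bool -> bool, writer required)
  meta.price <- meta.price (float64 -> float64, writer required)
  meta.email <- meta.email (string -> string, writer required)
  meta.owner: no writer-side match
  writer meta.rating: unknown to reader
  writer meta.owner: unknown to reader
  breaking: (name, R3)
  forward on Session therefore BREAKING (1)

backward: BREAKING [(meta.rating, R1), (name, R3)]; forward: BREAKING [(name, R3)]


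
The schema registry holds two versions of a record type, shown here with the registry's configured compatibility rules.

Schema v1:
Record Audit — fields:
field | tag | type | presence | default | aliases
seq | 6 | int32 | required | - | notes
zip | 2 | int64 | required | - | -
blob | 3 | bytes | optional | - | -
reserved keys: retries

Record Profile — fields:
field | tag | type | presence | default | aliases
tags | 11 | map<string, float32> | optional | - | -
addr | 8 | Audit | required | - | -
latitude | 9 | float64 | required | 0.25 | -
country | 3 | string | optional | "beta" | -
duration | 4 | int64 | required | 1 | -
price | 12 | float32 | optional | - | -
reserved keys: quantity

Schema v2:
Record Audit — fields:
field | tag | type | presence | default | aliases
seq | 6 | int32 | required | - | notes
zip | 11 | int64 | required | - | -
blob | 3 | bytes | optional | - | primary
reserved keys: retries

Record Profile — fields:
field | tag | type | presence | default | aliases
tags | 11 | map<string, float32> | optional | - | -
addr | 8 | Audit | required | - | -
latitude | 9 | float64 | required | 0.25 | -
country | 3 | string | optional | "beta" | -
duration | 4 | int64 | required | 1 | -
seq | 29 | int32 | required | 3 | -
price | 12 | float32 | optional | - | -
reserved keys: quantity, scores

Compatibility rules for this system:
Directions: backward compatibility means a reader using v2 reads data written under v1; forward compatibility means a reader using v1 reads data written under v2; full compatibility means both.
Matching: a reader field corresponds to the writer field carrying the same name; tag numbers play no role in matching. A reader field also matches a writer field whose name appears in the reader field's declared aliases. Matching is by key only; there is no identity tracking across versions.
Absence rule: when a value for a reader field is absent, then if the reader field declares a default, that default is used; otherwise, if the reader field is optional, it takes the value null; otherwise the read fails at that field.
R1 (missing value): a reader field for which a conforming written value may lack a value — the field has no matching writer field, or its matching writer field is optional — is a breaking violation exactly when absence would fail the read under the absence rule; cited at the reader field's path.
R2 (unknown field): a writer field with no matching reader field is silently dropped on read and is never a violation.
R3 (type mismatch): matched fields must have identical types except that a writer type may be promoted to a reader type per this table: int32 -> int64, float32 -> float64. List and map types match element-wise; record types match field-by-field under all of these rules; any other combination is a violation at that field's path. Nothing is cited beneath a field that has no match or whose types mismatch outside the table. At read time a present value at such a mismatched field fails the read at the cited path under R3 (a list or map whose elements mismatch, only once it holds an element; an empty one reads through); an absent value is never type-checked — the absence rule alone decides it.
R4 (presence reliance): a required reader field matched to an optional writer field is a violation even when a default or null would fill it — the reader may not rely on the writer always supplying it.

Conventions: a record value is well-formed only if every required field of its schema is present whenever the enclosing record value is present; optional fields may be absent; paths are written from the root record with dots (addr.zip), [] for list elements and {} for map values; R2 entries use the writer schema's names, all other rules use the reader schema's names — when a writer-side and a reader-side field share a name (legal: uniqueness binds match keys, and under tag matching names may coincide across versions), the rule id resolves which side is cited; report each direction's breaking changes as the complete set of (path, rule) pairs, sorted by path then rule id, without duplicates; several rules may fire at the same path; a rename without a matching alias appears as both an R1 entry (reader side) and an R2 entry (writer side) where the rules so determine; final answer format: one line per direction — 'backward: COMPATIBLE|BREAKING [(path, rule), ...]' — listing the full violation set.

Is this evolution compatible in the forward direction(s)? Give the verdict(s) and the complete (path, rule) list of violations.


the writer's type comes first in each Profile pair
forward pass over Profile, reader schema v1, writer schema v2:
  tags: map<string, float32> -> map<string, float32>, writer optional; from tags
  addr: Audit -> Audit, writer required; from addr
  latitude: float64 -> float64, writer required; from latitude
  country: string -> string, writer optional; from country
  duration: int64 -> int64, writer required; from duration
  price: float32 -> float32, writer optional; from price
  writer field seq has no reader counterpart
  addr.seq: int32 -> int32, writer required; from addr.seq
  addr.zip: int64 -> int64, writer required; from addr.zip
  addr.blob: bytes -> bytes, writer optional; from addr.blob
  => no violations; forward on Profile: COMPATIBLE
checking off the Profile differences that do not matter here:
  field zip in record Audit: tag 2 changed to 11 -> inert for the asked Profile verdict: nothing fires
  added field seq to record Profile: required int32, tag 29, default 3 (in v2 it sits immediately before price) -> inert for the asked Profile verdict: nothing fires

forward: COMPATIBLE []


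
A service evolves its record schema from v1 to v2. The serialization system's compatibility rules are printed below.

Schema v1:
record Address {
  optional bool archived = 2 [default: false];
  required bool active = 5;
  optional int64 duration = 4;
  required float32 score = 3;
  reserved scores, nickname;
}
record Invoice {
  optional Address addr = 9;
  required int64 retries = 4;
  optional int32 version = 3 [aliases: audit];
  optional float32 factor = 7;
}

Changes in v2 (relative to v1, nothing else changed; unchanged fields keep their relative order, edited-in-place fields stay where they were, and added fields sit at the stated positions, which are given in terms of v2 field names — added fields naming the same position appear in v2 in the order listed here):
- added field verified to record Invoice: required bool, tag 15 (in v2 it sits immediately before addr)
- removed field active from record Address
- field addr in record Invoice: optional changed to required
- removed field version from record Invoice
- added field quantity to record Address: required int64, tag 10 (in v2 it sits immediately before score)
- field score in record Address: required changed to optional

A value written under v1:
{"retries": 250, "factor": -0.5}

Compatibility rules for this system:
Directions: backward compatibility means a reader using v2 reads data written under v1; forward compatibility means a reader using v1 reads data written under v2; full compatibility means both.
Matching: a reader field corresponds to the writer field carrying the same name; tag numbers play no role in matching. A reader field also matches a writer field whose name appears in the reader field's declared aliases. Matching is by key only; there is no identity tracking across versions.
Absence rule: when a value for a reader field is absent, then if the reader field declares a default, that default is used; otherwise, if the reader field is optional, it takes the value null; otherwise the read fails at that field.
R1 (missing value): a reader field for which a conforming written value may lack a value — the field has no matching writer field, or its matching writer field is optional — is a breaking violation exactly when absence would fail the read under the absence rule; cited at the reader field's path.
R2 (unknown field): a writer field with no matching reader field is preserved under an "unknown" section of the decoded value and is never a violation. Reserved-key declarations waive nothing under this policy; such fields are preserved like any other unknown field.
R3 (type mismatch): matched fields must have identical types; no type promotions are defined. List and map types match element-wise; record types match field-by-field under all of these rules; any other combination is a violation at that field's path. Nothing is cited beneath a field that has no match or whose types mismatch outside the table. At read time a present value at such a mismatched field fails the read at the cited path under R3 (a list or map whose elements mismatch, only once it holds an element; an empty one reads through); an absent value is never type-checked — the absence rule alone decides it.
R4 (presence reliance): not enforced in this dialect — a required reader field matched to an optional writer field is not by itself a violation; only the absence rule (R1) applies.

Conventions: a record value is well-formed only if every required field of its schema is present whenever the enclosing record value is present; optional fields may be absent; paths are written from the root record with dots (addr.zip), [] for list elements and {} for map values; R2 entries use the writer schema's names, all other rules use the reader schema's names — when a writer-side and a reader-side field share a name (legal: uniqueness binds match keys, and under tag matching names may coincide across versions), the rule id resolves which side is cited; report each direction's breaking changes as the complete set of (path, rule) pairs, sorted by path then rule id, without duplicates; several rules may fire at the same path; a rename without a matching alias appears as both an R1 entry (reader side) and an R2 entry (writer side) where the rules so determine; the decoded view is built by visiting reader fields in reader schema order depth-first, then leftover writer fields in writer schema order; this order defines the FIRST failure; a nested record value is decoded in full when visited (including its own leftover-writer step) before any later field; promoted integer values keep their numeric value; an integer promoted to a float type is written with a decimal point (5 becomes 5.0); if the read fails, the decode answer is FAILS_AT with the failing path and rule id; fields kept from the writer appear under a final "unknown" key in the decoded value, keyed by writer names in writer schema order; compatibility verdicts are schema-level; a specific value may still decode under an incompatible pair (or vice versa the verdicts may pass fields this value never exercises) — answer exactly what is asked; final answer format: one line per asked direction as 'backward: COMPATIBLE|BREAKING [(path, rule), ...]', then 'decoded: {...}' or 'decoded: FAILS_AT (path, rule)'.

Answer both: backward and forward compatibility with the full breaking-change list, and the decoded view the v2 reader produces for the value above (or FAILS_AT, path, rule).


the writer's type comes first in each Invoice pair
backward pass over Invoice, reader schema v2, writer schema v1:
  verified: no writer match
  addr: paired with writer addr (Address -> Address; writer optional)
  retries: paired with writer retries (int64 -> int64; writer required)
  factor: paired with writer factor (float32 -> float32; writer optional)
  leftover writer field: version
  addr.archived: paired with writer addr.archived (bool -> bool; writer optional)
  addr.duration: paired with writer addr.duration (int64 -> int64; writer optional)
  addr.quantity: no writer match
  addr.score: paired with writer addr.score (float32 -> float32; writer required)
  leftover writer field: addr.active
  violation R1 at addr
  violation R1 at addr.quantity
  violation R1 at verified
  backward on Invoice therefore BREAKING (3)
forward pass over Invoice, reader schema v1, writer schema v2:
  addr: paired with writer addr (Address -> Address; writer required)
  retries: paired with writer retries (int64 -> int64; writer required)
  version: no writer match
  factor: paired with writer factor (float32 -> float32; writer optional)
  leftover writer field: verified
  addr.archived: paired with writer addr.archived (bool -> bool; writer optional)
  addr.active: no writer match
  addr.duration: paired with writer addr.duration (int64 -> int64; writer optional)
  addr.score: paired with writer addr.score (float32 -> float32; writer optional)
  leftover writer field: addr.quantity
  violation R1 at addr.active
  violation R1 at addr.score
  forward on Invoice therefore BREAKING (2)
decoding the Invoice value with the v2 reader:
  read fails at verified under R1 (no fill)
  => FAILS_AT (verified, R1)

backward: BREAKING [(addr, R1), (addr.quantity, R1), (verified, R1)]; forward: BREAKING [(addr.active, R1), (addr.score, R1)]; decoded: FAILS_AT (verified, R1)


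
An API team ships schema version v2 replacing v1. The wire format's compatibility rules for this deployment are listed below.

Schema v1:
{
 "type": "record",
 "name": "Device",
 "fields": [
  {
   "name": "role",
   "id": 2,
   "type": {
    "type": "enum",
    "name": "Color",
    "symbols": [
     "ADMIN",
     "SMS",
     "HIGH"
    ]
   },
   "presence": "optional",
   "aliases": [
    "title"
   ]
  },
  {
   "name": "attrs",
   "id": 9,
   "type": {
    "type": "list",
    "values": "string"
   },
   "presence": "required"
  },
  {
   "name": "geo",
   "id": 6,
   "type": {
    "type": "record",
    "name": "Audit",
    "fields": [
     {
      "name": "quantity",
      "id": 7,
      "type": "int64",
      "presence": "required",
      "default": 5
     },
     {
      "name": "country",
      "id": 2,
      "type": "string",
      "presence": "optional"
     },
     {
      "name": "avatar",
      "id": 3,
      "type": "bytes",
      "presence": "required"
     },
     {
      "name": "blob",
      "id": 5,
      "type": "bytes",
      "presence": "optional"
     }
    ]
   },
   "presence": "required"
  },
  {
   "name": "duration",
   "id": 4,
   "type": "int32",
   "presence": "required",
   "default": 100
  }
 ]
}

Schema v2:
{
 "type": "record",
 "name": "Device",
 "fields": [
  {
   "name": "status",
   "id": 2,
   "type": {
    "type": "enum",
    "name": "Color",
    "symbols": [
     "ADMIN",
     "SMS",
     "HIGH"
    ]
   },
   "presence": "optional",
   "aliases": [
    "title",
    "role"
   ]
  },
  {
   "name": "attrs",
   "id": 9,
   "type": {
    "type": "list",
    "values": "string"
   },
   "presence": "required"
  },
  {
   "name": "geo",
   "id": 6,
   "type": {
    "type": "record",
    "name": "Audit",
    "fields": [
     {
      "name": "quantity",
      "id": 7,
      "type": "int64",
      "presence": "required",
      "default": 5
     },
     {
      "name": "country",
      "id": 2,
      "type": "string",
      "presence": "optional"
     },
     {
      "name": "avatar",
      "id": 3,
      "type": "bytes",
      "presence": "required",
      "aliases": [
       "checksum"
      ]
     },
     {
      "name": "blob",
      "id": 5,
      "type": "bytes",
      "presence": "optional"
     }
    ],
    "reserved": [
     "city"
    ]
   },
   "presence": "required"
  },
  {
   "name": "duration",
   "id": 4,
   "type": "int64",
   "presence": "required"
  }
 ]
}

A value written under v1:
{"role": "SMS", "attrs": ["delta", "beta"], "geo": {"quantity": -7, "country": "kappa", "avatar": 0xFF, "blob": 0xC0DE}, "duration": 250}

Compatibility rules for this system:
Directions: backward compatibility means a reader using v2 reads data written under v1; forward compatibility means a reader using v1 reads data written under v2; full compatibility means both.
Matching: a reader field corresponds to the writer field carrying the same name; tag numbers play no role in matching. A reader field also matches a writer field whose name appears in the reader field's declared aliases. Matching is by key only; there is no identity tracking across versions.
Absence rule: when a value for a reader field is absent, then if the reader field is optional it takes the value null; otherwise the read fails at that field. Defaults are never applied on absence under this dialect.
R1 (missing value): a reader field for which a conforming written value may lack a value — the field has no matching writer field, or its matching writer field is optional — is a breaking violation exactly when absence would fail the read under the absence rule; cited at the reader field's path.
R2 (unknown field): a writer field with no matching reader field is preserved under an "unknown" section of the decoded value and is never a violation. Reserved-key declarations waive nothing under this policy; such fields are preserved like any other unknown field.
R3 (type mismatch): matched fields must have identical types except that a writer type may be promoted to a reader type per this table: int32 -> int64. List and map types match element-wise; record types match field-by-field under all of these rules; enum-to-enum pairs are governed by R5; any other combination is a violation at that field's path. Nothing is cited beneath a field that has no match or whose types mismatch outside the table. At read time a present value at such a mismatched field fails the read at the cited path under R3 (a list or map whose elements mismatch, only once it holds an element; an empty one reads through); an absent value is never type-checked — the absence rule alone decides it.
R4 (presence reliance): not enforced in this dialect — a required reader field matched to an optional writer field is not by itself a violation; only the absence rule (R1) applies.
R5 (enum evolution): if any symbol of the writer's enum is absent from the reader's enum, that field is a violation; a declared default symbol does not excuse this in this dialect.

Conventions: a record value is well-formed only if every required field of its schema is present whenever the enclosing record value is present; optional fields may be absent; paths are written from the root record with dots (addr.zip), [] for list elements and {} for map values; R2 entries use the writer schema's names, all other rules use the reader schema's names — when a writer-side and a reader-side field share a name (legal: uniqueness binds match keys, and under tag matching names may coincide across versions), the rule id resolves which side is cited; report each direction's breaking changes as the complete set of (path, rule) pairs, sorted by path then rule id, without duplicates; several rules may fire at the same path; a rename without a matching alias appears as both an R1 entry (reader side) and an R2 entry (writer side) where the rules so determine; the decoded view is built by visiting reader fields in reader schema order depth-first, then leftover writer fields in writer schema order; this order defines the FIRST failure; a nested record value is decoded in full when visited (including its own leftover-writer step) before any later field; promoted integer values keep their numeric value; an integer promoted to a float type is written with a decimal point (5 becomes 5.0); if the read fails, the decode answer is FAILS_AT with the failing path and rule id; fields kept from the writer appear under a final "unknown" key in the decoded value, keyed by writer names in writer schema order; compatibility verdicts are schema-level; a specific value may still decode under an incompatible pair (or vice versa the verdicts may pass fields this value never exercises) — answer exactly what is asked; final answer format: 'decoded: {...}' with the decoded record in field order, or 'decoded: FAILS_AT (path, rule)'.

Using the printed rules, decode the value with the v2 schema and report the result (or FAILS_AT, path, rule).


each type pair in Device: writer, then reader
decode (reader v2):
  status := "SMS" (from writer role)
  attrs := ["delta", "beta"]
  geo.quantity := -7
  geo.country := "kappa"
  geo.avatar := 0xFF
  geo.blob := 0xC0DE
  duration := 250 (int32 -> int64)
  => decoded: {"status": "SMS", "attrs": ["delta", "beta"], "geo": {"quantity": -7, "country": "kappa", "avatar": 0xFF, "blob": 0xC0DE}, "duration": 250}
the other Device changes do not affect what is asked:
  field duration in record Device: type int32 changed to int64 (its default is dropped) -> affects the rule determinations only; this particular Device value decodes identically

decoded: {"status": "SMS", "attrs": ["delta", "beta"], "geo": {"quantity": -7, "country": "kappa", "avatar": 0xFF, "blob": 0xC0DE}, "duration": 250}


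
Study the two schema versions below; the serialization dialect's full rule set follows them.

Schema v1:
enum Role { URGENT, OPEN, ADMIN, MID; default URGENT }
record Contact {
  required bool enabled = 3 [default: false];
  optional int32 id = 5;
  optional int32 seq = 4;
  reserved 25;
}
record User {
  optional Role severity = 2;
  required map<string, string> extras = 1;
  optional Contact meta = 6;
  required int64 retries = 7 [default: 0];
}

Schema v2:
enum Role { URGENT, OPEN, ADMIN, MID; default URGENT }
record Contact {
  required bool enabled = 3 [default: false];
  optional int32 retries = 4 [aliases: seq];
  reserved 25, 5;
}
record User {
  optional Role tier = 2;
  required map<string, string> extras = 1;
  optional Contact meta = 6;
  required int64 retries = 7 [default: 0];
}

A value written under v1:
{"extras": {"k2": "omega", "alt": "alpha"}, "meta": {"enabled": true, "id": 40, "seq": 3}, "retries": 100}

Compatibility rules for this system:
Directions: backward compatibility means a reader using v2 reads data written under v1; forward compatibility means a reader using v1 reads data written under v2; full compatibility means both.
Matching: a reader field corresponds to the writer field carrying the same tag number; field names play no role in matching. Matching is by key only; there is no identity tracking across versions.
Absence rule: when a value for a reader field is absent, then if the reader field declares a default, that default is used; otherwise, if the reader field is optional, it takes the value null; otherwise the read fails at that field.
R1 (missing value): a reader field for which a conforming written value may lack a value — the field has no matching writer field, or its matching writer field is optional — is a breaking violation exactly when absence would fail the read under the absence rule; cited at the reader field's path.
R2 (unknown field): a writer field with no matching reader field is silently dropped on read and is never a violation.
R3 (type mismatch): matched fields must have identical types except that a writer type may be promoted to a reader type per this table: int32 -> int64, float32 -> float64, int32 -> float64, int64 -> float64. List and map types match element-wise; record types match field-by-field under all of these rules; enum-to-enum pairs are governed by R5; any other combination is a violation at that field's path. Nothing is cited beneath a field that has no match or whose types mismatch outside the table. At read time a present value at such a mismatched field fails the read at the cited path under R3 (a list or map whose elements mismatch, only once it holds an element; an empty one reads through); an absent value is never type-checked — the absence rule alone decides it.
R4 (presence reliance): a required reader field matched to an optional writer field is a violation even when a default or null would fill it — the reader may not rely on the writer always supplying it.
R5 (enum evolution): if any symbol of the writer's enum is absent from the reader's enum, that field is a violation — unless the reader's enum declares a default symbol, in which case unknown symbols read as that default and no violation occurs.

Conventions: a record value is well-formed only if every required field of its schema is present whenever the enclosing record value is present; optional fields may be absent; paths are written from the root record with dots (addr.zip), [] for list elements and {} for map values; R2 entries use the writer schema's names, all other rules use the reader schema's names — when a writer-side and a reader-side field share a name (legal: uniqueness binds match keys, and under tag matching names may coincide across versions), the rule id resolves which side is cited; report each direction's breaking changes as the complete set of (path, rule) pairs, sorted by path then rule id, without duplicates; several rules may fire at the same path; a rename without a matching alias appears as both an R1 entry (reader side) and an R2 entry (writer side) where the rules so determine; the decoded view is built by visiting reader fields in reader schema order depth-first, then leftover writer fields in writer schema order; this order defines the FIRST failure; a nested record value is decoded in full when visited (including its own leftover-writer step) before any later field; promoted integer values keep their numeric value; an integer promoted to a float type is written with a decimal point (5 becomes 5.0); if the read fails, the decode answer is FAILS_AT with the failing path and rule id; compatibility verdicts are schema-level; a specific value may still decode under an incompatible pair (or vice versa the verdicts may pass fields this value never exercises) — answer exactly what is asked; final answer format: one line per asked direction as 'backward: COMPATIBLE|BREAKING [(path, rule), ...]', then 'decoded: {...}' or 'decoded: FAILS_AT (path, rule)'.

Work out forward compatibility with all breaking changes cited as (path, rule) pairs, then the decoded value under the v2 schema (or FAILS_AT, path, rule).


arrows below run writer -> reader for User
forward on User — v1 reading data written by v2:
  Role -> Role, writer optional: severity aligns to tier
  map<string, string> -> map<string, string>, writer required: extras aligns to extras
  Contact -> Contact, writer optional: meta aligns to meta
  int64 -> int64, writer required: retries aligns to retries
  bool -> bool, writer required: meta.enabled aligns to meta.enabled
  meta.id has no writer counterpart
  int32 -> int32, writer optional: meta.seq aligns to meta.retries
  => forward: COMPATIBLE
migrating the User value to v2:
  tier := null (absent, optional -> null)
  extras := {"k2": "omega", "alt": "alpha"}
  meta.enabled := true
  meta.retries := 3 (from writer seq)
  writer meta.id: unknown -> dropped
  retries := 100
  => decoded: {"tier": null, "extras": {"k2": "omega", "alt": "alpha"}, "meta": {"enabled": true, "retries": 3}, "retries": 100}

forward: COMPATIBLE []; decoded: {"tier": null, "extras": {"k2": "omega", "alt": "alpha"}, "meta": {"enabled": true, "retries": 3}, "retries": 100}
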